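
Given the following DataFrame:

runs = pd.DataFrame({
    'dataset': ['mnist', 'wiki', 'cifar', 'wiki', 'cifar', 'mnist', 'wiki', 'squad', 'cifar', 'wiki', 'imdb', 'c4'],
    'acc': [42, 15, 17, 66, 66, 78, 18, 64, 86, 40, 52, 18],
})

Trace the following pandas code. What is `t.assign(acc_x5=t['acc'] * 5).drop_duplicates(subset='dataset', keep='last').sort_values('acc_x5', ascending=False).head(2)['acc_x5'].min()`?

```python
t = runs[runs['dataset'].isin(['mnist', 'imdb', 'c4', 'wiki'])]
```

260

filter rows where dataset in ['mnist', 'imdb', 'c4', 'wiki']:
   dataset  acc
0    mnist   42
1     wiki   15
3     wiki   66
5    mnist   78
6     wiki   18
9     wiki   40
10    imdb   52
11      c4   18
add column acc_x5 = t['acc'] * 5:
   dataset  acc  acc_x5
0    mnist   42     210
1     wiki   15      75
3     wiki   66     330
5    mnist   78     390
6     wiki   18      90
9     wiki   40     200
10    imdb   52     260
11      c4   18      90
drop duplicate dataset (keep=last):
   dataset  acc  acc_x5
5    mnist   78     390
9     wiki   40     200
10    imdb   52     260
11      c4   18      90
sort by acc_x5 descending:
   dataset  acc  acc_x5
5    mnist   78     390
10    imdb   52     260
9     wiki   40     200
11      c4   18      90
take first 2 rows:
   dataset  acc  acc_x5
5    mnist   78     390
10    imdb   52     260
min of column 'acc_x5' → 260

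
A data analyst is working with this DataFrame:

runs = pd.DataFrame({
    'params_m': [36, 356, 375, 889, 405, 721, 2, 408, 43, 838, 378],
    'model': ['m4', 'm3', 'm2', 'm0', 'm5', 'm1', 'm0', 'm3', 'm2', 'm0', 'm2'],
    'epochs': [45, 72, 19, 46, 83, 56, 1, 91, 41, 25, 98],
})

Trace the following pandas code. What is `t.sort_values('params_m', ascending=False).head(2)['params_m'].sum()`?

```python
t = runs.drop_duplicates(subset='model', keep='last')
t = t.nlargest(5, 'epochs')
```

drop duplicate model (keep=last):
    params_m model  epochs
0         36    m4      45
4        405    m5      83
5        721    m1      56
7        408    m3      91
9        838    m0      25
10       378    m2      98
take 5 rows with largest epochs:
    params_m model  epochs
10       378    m2      98
7        408    m3      91
4        405    m5      83
5        721    m1      56
0         36    m4      45
sort by params_m descending:
    params_m model  epochs
5        721    m1      56
7        408    m3      91
4        405    m5      83
10       378    m2      98
0         36    m4      45
take first 2 rows:
   params_m model  epochs
5       721    m1      56
7       408    m3      91
Hence 1129.

1129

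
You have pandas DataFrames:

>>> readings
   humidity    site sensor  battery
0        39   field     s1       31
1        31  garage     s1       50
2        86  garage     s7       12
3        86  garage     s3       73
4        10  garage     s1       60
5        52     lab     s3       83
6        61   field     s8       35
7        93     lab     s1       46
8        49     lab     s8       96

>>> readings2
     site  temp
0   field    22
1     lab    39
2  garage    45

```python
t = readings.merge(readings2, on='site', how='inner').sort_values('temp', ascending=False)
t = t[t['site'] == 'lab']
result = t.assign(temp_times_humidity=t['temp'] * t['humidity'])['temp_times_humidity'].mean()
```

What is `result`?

2522.0

merge on 'site' (how='inner') → 9 rows:
   humidity    site sensor  battery  temp
0        39   field     s1       31    22
1        31  garage     s1       50    45
2        86  garage     s7       12    45
3        86  garage     s3       73    45
4        10  garage     s1       60    45
5        52     lab     s3       83    39
6        61   field     s8       35    22
7        93     lab     s1       46    39
8        49     lab     s8       96    39
sort by temp descending:
   humidity    site sensor  battery  temp
1        31  garage     s1       50    45
2        86  garage     s7       12    45
3        86  garage     s3       73    45
4        10  garage     s1       60    45
5        52     lab     s3       83    39
7        93     lab     s1       46    39
8        49     lab     s8       96    39
0        39   field     s1       31    22
6        61   field     s8       35    22
filter rows where site == 'lab':
   humidity site sensor  battery  temp
5        52  lab     s3       83    39
7        93  lab     s1       46    39
8        49  lab     s8       96    39
add column temp_times_humidity = t['temp'] * t['humidity']:
   humidity site sensor  battery  temp  temp_times_humidity
5        52  lab     s3       83    39                 2028
7        93  lab     s1       46    39                 3627
8        49  lab     s8       96    39                 1911
So mean() = 2522.0.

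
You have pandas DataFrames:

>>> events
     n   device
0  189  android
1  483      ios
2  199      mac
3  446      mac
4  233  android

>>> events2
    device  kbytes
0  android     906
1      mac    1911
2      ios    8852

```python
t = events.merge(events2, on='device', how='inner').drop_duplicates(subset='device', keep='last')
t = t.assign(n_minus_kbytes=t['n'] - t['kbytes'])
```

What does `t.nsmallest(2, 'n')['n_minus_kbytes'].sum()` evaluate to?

-2138

merge on 'device' (how='inner') → 5 rows:
     n   device  kbytes
0  189  android     906
1  483      ios    8852
2  199      mac    1911
3  446      mac    1911
4  233  android     906
drop duplicate device (keep=last):
     n   device  kbytes
1  483      ios    8852
3  446      mac    1911
4  233  android     906
add column n_minus_kbytes = t['n'] - t['kbytes']:
     n   device  kbytes  n_minus_kbytes
1  483      ios    8852           -8369
3  446      mac    1911           -1465
4  233  android     906            -673
take 2 rows with smallest n:
     n   device  kbytes  n_minus_kbytes
4  233  android     906            -673
3  446      mac    1911           -1465
Reading off the sum of column 'n_minus_kbytes', we get -2138.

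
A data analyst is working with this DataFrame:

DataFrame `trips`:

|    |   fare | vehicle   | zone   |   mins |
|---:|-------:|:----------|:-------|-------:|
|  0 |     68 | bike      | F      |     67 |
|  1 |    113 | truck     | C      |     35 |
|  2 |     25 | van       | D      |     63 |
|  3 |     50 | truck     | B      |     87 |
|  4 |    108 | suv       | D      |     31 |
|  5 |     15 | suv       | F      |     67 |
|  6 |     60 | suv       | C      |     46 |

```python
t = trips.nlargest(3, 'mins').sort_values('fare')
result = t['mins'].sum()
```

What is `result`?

221

take 3 rows with largest mins:
   fare vehicle zone  mins
3    50   truck    B    87
0    68    bike    F    67
5    15     suv    F    67
sort by fare:
   fare vehicle zone  mins
5    15     suv    F    67
3    50   truck    B    87
0    68    bike    F    67
So sum() = 221.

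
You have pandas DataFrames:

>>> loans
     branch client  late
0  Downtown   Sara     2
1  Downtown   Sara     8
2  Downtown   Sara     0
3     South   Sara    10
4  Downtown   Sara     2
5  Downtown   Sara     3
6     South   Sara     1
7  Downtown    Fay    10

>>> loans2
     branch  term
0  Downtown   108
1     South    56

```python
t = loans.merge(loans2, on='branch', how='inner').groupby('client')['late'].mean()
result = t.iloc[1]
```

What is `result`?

3.71428571429

merge on 'branch' (how='inner') → 8 rows:
     branch client  late  term
0  Downtown   Sara     2   108
1  Downtown   Sara     8   108
2  Downtown   Sara     0   108
3     South   Sara    10    56
4  Downtown   Sara     2   108
5  Downtown   Sara     3   108
6     South   Sara     1    56
7  Downtown    Fay    10   108
group by client, mean of late:
client
Fay     10.000000
Sara     3.714286
Name: late, dtype: float64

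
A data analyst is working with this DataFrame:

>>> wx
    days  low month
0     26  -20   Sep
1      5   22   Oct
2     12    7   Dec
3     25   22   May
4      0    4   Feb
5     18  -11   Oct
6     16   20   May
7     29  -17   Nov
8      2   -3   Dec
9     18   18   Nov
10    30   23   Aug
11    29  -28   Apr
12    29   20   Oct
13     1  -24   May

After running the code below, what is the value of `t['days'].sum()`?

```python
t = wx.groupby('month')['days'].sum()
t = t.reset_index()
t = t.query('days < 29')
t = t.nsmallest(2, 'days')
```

group by month, sum of days:
month
Apr    29
Aug    30
Dec    14
Feb     0
May    42
Nov    47
Oct    52
Sep    26
Name: days, dtype: int64
reset_index():
  month  days
0   Apr    29
1   Aug    30
2   Dec    14
3   Feb     0
4   May    42
5   Nov    47
6   Oct    52
7   Sep    26
filter rows where days < 29:
  month  days
2   Dec    14
3   Feb     0
7   Sep    26
take 2 rows with smallest days:
  month  days
3   Feb     0
2   Dec    14
Then the sum of column 'days': 14

14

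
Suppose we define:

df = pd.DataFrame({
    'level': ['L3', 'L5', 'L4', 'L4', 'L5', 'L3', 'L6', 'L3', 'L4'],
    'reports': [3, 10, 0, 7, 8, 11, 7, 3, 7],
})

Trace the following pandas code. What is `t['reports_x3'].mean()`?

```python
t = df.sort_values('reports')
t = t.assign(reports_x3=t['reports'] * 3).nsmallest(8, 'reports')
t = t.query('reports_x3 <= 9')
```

6.0

sort by reports:
  level  reports
2    L4        0
0    L3        3
7    L3        3
3    L4        7
6    L6        7
8    L4        7
4    L5        8
1    L5       10
5    L3       11
add column reports_x3 = t['reports'] * 3:
  level  reports  reports_x3
2    L4        0           0
0    L3        3           9
7    L3        3           9
3    L4        7          21
6    L6        7          21
8    L4        7          21
4    L5        8          24
1    L5       10          30
5    L3       11          33
take 8 rows with smallest reports:
  level  reports  reports_x3
2    L4        0           0
0    L3        3           9
7    L3        3           9
3    L4        7          21
6    L6        7          21
8    L4        7          21
4    L5        8          24
1    L5       10          30
filter rows where reports_x3 <= 9:
  level  reports  reports_x3
2    L4        0           0
0    L3        3           9
7    L3        3           9
Finally, mean of column 'reports_x3' = 6.0.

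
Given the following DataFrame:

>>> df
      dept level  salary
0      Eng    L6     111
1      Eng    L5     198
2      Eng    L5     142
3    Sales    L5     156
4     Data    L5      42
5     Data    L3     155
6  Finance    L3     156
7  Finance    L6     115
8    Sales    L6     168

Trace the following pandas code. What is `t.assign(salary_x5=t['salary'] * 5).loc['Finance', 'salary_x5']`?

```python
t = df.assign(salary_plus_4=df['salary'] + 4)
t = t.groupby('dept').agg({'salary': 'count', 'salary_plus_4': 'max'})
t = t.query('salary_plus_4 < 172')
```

add column salary_plus_4 = df['salary'] + 4:
      dept level  salary  salary_plus_4
0      Eng    L6     111            115
1      Eng    L5     198            202
2      Eng    L5     142            146
3    Sales    L5     156            160
4     Data    L5      42             46
5     Data    L3     155            159
6  Finance    L3     156            160
7  Finance    L6     115            119
8    Sales    L6     168            172
group by dept: count(salary), max(salary_plus_4):
         salary  salary_plus_4
dept                          
Data          2            159
Eng           3            202
Finance       2            160
Sales         2            172
filter rows where salary_plus_4 < 172:
         salary  salary_plus_4
dept                          
Data          2            159
Finance       2            160
add column salary_x5 = t['salary'] * 5:
         salary  salary_plus_4  salary_x5
dept                                     
Data          2            159         10
Finance       2            160         10

10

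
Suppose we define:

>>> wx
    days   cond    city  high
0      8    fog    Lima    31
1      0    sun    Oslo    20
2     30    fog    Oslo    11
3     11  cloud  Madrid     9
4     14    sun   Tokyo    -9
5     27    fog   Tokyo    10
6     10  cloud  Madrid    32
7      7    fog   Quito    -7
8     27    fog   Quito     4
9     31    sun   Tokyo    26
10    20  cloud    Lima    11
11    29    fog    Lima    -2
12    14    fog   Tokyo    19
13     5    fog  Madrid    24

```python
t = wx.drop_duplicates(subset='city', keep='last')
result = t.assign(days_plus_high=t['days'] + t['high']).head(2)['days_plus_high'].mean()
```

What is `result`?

drop duplicate city (keep=last):
    days cond    city  high
2     30  fog    Oslo    11
8     27  fog   Quito     4
11    29  fog    Lima    -2
12    14  fog   Tokyo    19
13     5  fog  Madrid    24
add column days_plus_high = t['days'] + t['high']:
    days cond    city  high  days_plus_high
2     30  fog    Oslo    11              41
8     27  fog   Quito     4              31
11    29  fog    Lima    -2              27
12    14  fog   Tokyo    19              33
13     5  fog  Madrid    24              29
take first 2 rows:
   days cond   city  high  days_plus_high
2    30  fog   Oslo    11              41
8    27  fog  Quito     4              31
Hence 36.0.

36.0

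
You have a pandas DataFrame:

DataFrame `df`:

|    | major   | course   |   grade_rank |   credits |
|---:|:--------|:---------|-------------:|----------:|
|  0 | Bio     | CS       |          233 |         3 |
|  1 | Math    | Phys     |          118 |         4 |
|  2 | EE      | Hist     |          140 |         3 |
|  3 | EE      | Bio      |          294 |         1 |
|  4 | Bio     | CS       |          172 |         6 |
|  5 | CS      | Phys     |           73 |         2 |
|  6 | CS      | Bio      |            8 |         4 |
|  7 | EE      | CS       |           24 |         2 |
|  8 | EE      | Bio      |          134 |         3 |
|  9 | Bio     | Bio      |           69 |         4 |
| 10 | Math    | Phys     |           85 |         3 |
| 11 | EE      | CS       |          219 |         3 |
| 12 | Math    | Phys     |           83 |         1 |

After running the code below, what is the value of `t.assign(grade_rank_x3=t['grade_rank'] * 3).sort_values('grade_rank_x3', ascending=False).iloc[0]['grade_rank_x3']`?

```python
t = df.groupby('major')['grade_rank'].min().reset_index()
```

249

group by major, min of grade_rank:
major
Bio     69
CS       8
EE      24
Math    83
Name: grade_rank, dtype: int64
reset_index():
  major  grade_rank
0   Bio          69
1    CS           8
2    EE          24
3  Math          83
add column grade_rank_x3 = t['grade_rank'] * 3:
  major  grade_rank  grade_rank_x3
0   Bio          69            207
1    CS           8             24
2    EE          24             72
3  Math          83            249
sort by grade_rank_x3 descending:
  major  grade_rank  grade_rank_x3
3  Math          83            249
0   Bio          69            207
2    EE          24             72
1    CS           8             24
The value at position 0, column 'grade_rank_x3' is 249.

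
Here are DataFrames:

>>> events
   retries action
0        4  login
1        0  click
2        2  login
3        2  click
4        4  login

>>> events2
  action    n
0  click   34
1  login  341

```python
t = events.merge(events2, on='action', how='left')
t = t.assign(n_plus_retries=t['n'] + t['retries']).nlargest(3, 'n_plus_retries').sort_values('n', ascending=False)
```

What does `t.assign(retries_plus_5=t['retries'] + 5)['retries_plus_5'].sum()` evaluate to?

merge on 'action' (how='left') → 5 rows:
   retries action    n
0        4  login  341
1        0  click   34
2        2  login  341
3        2  click   34
4        4  login  341
add column n_plus_retries = t['n'] + t['retries']:
   retries action    n  n_plus_retries
0        4  login  341             345
1        0  click   34              34
2        2  login  341             343
3        2  click   34              36
4        4  login  341             345
take 3 rows with largest n_plus_retries:
   retries action    n  n_plus_retries
0        4  login  341             345
4        4  login  341             345
2        2  login  341             343
sort by n descending:
   retries action    n  n_plus_retries
0        4  login  341             345
4        4  login  341             345
2        2  login  341             343
add column retries_plus_5 = t['retries'] + 5:
   retries action    n  n_plus_retries  retries_plus_5
0        4  login  341             345               9
4        4  login  341             345               9
2        2  login  341             343               7
Then the sum of column 'retries_plus_5': 25

25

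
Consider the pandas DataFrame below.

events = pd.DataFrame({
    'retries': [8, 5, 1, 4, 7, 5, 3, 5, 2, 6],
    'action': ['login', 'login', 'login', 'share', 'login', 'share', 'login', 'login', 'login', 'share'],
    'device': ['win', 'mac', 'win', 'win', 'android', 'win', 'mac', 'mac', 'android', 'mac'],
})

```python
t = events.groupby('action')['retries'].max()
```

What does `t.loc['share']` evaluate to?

group by action, max of retries:
action
login    8
share    6
Name: retries, dtype: int64

6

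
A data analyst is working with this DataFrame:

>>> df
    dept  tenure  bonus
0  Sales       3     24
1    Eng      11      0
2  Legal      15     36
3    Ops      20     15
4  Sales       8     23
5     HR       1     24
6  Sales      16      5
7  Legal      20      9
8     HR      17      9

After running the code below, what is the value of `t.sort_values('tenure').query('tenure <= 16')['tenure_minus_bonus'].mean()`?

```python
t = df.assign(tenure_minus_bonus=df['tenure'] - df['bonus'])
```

add column tenure_minus_bonus = df['tenure'] - df['bonus']:
    dept  tenure  bonus  tenure_minus_bonus
0  Sales       3     24                 -21
1    Eng      11      0                  11
2  Legal      15     36                 -21
3    Ops      20     15                   5
4  Sales       8     23                 -15
5     HR       1     24                 -23
6  Sales      16      5                  11
7  Legal      20      9                  11
8     HR      17      9                   8
sort by tenure:
    dept  tenure  bonus  tenure_minus_bonus
5     HR       1     24                 -23
0  Sales       3     24                 -21
4  Sales       8     23                 -15
1    Eng      11      0                  11
2  Legal      15     36                 -21
6  Sales      16      5                  11
8     HR      17      9                   8
3    Ops      20     15                   5
7  Legal      20      9                  11
filter rows where tenure <= 16:
    dept  tenure  bonus  tenure_minus_bonus
5     HR       1     24                 -23
0  Sales       3     24                 -21
4  Sales       8     23                 -15
1    Eng      11      0                  11
2  Legal      15     36                 -21
6  Sales      16      5                  11
Then the mean of column 'tenure_minus_bonus': -9.66666666667

-9.66666666667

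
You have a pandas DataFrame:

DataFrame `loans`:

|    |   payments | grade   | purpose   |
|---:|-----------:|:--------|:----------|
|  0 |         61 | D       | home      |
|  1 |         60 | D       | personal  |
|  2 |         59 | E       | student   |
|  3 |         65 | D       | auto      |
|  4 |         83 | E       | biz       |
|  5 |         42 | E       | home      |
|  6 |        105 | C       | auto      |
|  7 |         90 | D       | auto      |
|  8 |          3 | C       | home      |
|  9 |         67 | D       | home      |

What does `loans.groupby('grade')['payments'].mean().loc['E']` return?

group by grade, mean of payments:
grade
C    54.000000
D    68.600000
E    61.333333
Name: payments, dtype: float64
Finally, value at index 'E' = 61.3333333333.

61.3333333333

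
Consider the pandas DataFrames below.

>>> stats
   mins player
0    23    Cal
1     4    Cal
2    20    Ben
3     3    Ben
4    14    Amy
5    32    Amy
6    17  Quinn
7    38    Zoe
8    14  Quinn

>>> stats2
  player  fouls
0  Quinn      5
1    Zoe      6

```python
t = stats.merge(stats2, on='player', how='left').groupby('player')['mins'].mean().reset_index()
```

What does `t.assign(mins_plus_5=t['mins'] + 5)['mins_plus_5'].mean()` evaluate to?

merge on 'player' (how='left') → 9 rows:
   mins player  fouls
0    23    Cal    NaN
1     4    Cal    NaN
2    20    Ben    NaN
3     3    Ben    NaN
4    14    Amy    NaN
5    32    Amy    NaN
6    17  Quinn    5.0
7    38    Zoe    6.0
8    14  Quinn    5.0
group by player, mean of mins:
player
Amy      23.0
Ben      11.5
Cal      13.5
Quinn    15.5
Zoe      38.0
Name: mins, dtype: float64
reset_index():
  player  mins
0    Amy  23.0
1    Ben  11.5
2    Cal  13.5
3  Quinn  15.5
4    Zoe  38.0
add column mins_plus_5 = t['mins'] + 5:
  player  mins  mins_plus_5
0    Amy  23.0         28.0
1    Ben  11.5         16.5
2    Cal  13.5         18.5
3  Quinn  15.5         20.5
4    Zoe  38.0         43.0
The mean of column 'mins_plus_5' is 25.3.

25.3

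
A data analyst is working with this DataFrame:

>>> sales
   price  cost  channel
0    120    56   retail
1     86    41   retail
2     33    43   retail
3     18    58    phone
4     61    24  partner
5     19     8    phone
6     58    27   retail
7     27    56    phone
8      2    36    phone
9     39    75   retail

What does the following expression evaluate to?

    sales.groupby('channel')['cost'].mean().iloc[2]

48.4

group by channel, mean of cost:
channel
partner    24.0
phone      39.5
retail     48.4
Name: cost, dtype: float64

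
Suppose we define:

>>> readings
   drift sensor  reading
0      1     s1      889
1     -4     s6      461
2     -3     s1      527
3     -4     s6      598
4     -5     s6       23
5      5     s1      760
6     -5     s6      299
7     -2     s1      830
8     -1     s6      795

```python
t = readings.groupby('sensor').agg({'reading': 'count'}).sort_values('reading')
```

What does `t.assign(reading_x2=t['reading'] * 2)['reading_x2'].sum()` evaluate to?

group by sensor, count of reading:
        reading
sensor         
s1            4
s6            5
sort by reading:
        reading
sensor         
s1            4
s6            5
add column reading_x2 = t['reading'] * 2:
        reading  reading_x2
sensor                     
s1            4           8
s6            5          10

18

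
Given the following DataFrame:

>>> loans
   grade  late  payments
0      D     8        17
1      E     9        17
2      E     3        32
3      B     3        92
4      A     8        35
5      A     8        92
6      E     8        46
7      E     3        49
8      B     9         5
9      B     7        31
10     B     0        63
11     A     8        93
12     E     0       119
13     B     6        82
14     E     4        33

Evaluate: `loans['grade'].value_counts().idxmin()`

value_counts of grade:
grade
E    6
B    5
A    3
D    1
Name: count, dtype: int64
Then the label with the smallest value: D

D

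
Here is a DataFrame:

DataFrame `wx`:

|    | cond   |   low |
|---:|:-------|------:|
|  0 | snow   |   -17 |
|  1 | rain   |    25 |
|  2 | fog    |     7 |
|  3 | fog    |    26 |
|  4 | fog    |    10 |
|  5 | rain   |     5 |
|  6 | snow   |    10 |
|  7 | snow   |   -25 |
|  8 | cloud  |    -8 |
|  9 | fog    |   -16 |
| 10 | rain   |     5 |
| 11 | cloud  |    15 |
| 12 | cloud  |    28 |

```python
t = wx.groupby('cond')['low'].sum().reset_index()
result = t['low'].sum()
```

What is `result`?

65

group by cond, sum of low:
cond
cloud    35
fog      27
rain     35
snow    -32
Name: low, dtype: int64
reset_index():
    cond  low
0  cloud   35
1    fog   27
2   rain   35
3   snow  -32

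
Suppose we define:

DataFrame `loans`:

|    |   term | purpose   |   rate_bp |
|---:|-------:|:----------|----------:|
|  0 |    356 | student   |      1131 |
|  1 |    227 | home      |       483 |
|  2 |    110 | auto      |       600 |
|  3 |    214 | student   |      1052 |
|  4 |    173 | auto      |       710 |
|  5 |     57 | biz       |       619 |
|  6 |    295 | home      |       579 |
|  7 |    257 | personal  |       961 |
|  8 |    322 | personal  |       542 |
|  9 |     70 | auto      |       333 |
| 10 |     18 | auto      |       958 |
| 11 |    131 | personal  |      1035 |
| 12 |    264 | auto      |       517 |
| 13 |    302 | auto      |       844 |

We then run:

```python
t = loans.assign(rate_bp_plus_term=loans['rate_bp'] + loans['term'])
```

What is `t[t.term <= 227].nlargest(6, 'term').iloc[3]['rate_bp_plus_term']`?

add column rate_bp_plus_term = loans['rate_bp'] + loans['term']:
    term   purpose  rate_bp  rate_bp_plus_term
0    356   student     1131               1487
1    227      home      483                710
2    110      auto      600                710
3    214   student     1052               1266
4    173      auto      710                883
5     57       biz      619                676
6    295      home      579                874
7    257  personal      961               1218
8    322  personal      542                864
9     70      auto      333                403
10    18      auto      958                976
11   131  personal     1035               1166
12   264      auto      517                781
13   302      auto      844               1146
filter rows where term <= 227:
    term   purpose  rate_bp  rate_bp_plus_term
1    227      home      483                710
2    110      auto      600                710
3    214   student     1052               1266
4    173      auto      710                883
5     57       biz      619                676
9     70      auto      333                403
10    18      auto      958                976
11   131  personal     1035               1166
take 6 rows with largest term:
    term   purpose  rate_bp  rate_bp_plus_term
1    227      home      483                710
3    214   student     1052               1266
4    173      auto      710                883
11   131  personal     1035               1166
2    110      auto      600                710
9     70      auto      333                403

1166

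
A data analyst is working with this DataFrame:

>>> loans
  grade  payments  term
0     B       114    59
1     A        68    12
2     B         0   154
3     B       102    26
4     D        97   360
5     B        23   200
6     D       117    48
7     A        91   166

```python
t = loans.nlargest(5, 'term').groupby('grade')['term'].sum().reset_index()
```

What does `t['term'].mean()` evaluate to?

take 5 rows with largest term:
  grade  payments  term
4     D        97   360
5     B        23   200
7     A        91   166
2     B         0   154
0     B       114    59
group by grade, sum of term:
grade
A    166
B    413
D    360
Name: term, dtype: int64
reset_index():
  grade  term
0     A   166
1     B   413
2     D   360
mean of column 'term' → 313.0

313.0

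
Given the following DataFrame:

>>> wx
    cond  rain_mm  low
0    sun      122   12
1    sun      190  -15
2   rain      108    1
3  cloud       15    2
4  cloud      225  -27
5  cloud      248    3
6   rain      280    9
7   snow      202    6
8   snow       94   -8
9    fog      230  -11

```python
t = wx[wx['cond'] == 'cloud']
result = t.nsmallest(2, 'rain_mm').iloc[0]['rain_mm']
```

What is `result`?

15

filter rows where cond == 'cloud':
    cond  rain_mm  low
3  cloud       15    2
4  cloud      225  -27
5  cloud      248    3
take 2 rows with smallest rain_mm:
    cond  rain_mm  low
3  cloud       15    2
4  cloud      225  -27
Then the value at position 0, column 'rain_mm': 15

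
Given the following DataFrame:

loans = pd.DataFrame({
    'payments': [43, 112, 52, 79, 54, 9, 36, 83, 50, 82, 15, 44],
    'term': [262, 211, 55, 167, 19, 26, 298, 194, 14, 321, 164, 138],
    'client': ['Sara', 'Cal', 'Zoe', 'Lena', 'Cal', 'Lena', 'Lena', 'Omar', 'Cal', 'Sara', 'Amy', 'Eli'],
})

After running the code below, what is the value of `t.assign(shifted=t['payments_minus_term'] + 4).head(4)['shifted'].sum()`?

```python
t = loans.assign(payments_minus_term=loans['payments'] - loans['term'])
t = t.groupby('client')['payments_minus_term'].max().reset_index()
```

add column payments_minus_term = loans['payments'] - loans['term']:
    payments  term client  payments_minus_term
0         43   262   Sara                 -219
1        112   211    Cal                  -99
2         52    55    Zoe                   -3
3         79   167   Lena                  -88
4         54    19    Cal                   35
5          9    26   Lena                  -17
6         36   298   Lena                 -262
7         83   194   Omar                 -111
8         50    14    Cal                   36
9         82   321   Sara                 -239
10        15   164    Amy                 -149
11        44   138    Eli                  -94
group by client, max of payments_minus_term:
client
Amy    -149
Cal      36
Eli     -94
Lena    -17
Omar   -111
Sara   -219
Zoe      -3
Name: payments_minus_term, dtype: int64
reset_index():
  client  payments_minus_term
0    Amy                 -149
1    Cal                   36
2    Eli                  -94
3   Lena                  -17
4   Omar                 -111
5   Sara                 -219
6    Zoe                   -3
add column shifted = t['payments_minus_term'] + 4:
  client  payments_minus_term  shifted
0    Amy                 -149     -145
1    Cal                   36       40
2    Eli                  -94      -90
3   Lena                  -17      -13
4   Omar                 -111     -107
5   Sara                 -219     -215
6    Zoe                   -3        1
take first 4 rows:
  client  payments_minus_term  shifted
0    Amy                 -149     -145
1    Cal                   36       40
2    Eli                  -94      -90
3   Lena                  -17      -13

-208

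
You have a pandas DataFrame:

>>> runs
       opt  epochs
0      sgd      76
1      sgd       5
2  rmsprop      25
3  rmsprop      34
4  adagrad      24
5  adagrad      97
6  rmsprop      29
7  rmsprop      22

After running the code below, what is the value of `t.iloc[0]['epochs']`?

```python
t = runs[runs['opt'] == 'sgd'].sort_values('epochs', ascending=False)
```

filter rows where opt == 'sgd':
   opt  epochs
0  sgd      76
1  sgd       5
sort by epochs descending:
   opt  epochs
0  sgd      76
1  sgd       5
Hence 76.

76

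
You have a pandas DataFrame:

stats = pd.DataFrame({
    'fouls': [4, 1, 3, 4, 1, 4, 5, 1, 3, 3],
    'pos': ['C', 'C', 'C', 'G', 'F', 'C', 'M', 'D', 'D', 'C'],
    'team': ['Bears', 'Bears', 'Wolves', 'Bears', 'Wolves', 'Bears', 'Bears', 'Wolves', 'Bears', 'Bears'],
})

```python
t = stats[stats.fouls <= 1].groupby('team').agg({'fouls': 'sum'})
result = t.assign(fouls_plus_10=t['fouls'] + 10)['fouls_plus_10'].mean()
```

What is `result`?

filter rows where fouls <= 1:
   fouls pos    team
1      1   C   Bears
4      1   F  Wolves
7      1   D  Wolves
group by team, sum of fouls:
        fouls
team         
Bears       1
Wolves      2
add column fouls_plus_10 = t['fouls'] + 10:
        fouls  fouls_plus_10
team                        
Bears       1             11
Wolves      2             12
Finally, mean of column 'fouls_plus_10' = 11.5.

11.5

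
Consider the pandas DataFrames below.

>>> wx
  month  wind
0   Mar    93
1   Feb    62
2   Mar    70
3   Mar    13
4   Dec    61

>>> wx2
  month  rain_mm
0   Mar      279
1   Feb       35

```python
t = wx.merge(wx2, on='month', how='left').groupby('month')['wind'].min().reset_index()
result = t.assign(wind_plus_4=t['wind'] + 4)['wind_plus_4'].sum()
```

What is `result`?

merge on 'month' (how='left') → 5 rows:
  month  wind  rain_mm
0   Mar    93    279.0
1   Feb    62     35.0
2   Mar    70    279.0
3   Mar    13    279.0
4   Dec    61      NaN
group by month, min of wind:
month
Dec    61
Feb    62
Mar    13
Name: wind, dtype: int64
reset_index():
  month  wind
0   Dec    61
1   Feb    62
2   Mar    13
add column wind_plus_4 = t['wind'] + 4:
  month  wind  wind_plus_4
0   Dec    61           65
1   Feb    62           66
2   Mar    13           17

148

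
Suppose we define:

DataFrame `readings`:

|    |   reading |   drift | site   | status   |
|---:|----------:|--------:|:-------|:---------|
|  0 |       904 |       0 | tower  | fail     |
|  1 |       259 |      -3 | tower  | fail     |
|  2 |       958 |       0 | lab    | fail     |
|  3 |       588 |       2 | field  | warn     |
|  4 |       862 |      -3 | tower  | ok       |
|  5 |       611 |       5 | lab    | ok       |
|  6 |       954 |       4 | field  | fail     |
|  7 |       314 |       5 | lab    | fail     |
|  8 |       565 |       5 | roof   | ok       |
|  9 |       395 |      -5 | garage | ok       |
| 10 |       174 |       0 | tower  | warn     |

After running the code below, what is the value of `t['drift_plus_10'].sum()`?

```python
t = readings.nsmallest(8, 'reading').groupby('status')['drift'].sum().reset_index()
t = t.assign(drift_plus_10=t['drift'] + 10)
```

take 8 rows with smallest reading:
    reading  drift    site status
10      174      0   tower   warn
1       259     -3   tower   fail
7       314      5     lab   fail
9       395     -5  garage     ok
8       565      5    roof     ok
3       588      2   field   warn
5       611      5     lab     ok
4       862     -3   tower     ok
group by status, sum of drift:
status
fail    2
ok      2
warn    2
Name: drift, dtype: int64
reset_index():
  status  drift
0   fail      2
1     ok      2
2   warn      2
add column drift_plus_10 = t['drift'] + 10:
  status  drift  drift_plus_10
0   fail      2             12
1     ok      2             12
2   warn      2             12
Finally, sum of column 'drift_plus_10' = 36.

36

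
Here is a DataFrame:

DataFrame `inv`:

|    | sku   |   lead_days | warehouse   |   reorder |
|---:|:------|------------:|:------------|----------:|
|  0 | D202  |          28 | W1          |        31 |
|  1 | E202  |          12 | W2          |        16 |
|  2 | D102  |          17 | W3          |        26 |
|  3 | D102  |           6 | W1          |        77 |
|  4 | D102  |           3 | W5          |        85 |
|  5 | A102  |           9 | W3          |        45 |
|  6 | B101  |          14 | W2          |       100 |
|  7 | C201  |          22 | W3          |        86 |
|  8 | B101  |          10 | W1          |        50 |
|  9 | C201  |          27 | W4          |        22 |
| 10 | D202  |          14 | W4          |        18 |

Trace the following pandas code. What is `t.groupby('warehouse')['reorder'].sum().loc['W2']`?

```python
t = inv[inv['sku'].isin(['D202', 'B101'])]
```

100

filter rows where sku in ['D202', 'B101']:
     sku  lead_days warehouse  reorder
0   D202         28        W1       31
6   B101         14        W2      100
8   B101         10        W1       50
10  D202         14        W4       18
group by warehouse, sum of reorder:
warehouse
W1     81
W2    100
W4     18
Name: reorder, dtype: int64
value at index 'W2' → 100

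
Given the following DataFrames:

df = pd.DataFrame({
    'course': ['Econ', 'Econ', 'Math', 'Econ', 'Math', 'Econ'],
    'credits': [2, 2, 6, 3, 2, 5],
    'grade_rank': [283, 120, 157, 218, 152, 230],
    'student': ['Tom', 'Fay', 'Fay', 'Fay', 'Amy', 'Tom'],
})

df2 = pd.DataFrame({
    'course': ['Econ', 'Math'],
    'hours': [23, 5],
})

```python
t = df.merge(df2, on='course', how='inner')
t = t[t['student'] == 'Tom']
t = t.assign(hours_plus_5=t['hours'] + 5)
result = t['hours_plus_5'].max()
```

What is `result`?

merge on 'course' (how='inner') → 6 rows:
  course  credits  grade_rank student  hours
0   Econ        2         283     Tom     23
1   Econ        2         120     Fay     23
2   Math        6         157     Fay      5
3   Econ        3         218     Fay     23
4   Math        2         152     Amy      5
5   Econ        5         230     Tom     23
filter rows where student == 'Tom':
  course  credits  grade_rank student  hours
0   Econ        2         283     Tom     23
5   Econ        5         230     Tom     23
add column hours_plus_5 = t['hours'] + 5:
  course  credits  grade_rank student  hours  hours_plus_5
0   Econ        2         283     Tom     23            28
5   Econ        5         230     Tom     23            28
Hence 28.

28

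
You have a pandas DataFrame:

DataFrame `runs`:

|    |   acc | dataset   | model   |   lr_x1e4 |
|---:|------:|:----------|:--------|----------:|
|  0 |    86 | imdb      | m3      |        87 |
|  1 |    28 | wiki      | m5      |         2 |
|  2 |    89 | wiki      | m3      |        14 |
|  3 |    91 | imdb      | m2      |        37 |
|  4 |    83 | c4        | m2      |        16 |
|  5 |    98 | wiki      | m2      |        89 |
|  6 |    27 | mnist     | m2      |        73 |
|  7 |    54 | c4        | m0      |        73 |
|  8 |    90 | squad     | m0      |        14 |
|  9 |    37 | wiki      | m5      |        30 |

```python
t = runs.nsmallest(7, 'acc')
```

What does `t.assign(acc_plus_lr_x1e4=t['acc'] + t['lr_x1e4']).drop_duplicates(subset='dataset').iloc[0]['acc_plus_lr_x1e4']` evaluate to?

take 7 rows with smallest acc:
   acc dataset model  lr_x1e4
6   27   mnist    m2       73
1   28    wiki    m5        2
9   37    wiki    m5       30
7   54      c4    m0       73
4   83      c4    m2       16
0   86    imdb    m3       87
2   89    wiki    m3       14
add column acc_plus_lr_x1e4 = t['acc'] + t['lr_x1e4']:
   acc dataset model  lr_x1e4  acc_plus_lr_x1e4
6   27   mnist    m2       73               100
1   28    wiki    m5        2                30
9   37    wiki    m5       30                67
7   54      c4    m0       73               127
4   83      c4    m2       16                99
0   86    imdb    m3       87               173
2   89    wiki    m3       14               103
drop duplicate dataset (keep=first):
   acc dataset model  lr_x1e4  acc_plus_lr_x1e4
6   27   mnist    m2       73               100
1   28    wiki    m5        2                30
7   54      c4    m0       73               127
0   86    imdb    m3       87               173
Hence 100.

100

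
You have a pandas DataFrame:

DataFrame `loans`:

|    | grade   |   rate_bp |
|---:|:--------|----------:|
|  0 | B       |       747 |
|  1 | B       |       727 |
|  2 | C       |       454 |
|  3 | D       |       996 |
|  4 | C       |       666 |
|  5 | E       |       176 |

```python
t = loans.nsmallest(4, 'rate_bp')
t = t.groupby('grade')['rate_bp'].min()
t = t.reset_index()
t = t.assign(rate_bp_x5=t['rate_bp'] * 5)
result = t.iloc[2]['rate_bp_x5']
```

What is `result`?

take 4 rows with smallest rate_bp:
  grade  rate_bp
5     E      176
2     C      454
4     C      666
1     B      727
group by grade, min of rate_bp:
grade
B    727
C    454
E    176
Name: rate_bp, dtype: int64
reset_index():
  grade  rate_bp
0     B      727
1     C      454
2     E      176
add column rate_bp_x5 = t['rate_bp'] * 5:
  grade  rate_bp  rate_bp_x5
0     B      727        3635
1     C      454        2270
2     E      176         880
value at position 2, column 'rate_bp_x5' → 880

880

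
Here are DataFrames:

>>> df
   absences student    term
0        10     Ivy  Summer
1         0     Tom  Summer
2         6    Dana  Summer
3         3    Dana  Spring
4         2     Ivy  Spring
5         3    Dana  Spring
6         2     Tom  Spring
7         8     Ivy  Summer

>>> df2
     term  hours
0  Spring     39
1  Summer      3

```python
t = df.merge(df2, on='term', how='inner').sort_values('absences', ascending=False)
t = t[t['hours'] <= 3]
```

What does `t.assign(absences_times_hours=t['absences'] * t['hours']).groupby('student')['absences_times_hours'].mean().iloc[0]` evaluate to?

18.0

merge on 'term' (how='inner') → 8 rows:
   absences student    term  hours
0        10     Ivy  Summer      3
1         0     Tom  Summer      3
2         6    Dana  Summer      3
3         3    Dana  Spring     39
4         2     Ivy  Spring     39
5         3    Dana  Spring     39
6         2     Tom  Spring     39
7         8     Ivy  Summer      3
sort by absences descending:
   absences student    term  hours
0        10     Ivy  Summer      3
7         8     Ivy  Summer      3
2         6    Dana  Summer      3
3         3    Dana  Spring     39
5         3    Dana  Spring     39
4         2     Ivy  Spring     39
6         2     Tom  Spring     39
1         0     Tom  Summer      3
filter rows where hours <= 3:
   absences student    term  hours
0        10     Ivy  Summer      3
7         8     Ivy  Summer      3
2         6    Dana  Summer      3
1         0     Tom  Summer      3
add column absences_times_hours = t['absences'] * t['hours']:
   absences student    term  hours  absences_times_hours
0        10     Ivy  Summer      3                    30
7         8     Ivy  Summer      3                    24
2         6    Dana  Summer      3                    18
1         0     Tom  Summer      3                     0
group by student, mean of absences_times_hours:
student
Dana    18.0
Ivy     27.0
Tom      0.0
Name: absences_times_hours, dtype: float64
The value at position 0 is 18.0.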